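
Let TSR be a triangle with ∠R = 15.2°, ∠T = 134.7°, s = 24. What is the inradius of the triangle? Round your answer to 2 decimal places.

The third angle is ∠S = 180° − ∠R − ∠T = 30.10°.
Law of sines: t = s·sin T/sin S ≈ 34.016.
Law of sines: r = s·sin R/sin S ≈ 12.547.
Area = ½·s·t·sin R ≈ 107.02.
Semiperimeter p = (34.016+24+12.547)/2 = 35.281.
Inradius = area/p = 107.02/35.281 ≈ 3.0334.

3.03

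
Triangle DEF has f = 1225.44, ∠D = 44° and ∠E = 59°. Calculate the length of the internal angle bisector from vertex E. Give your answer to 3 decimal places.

t_E ≈ 887.823

The third angle is ∠F = 180° − ∠D − ∠E = 77.00°.
Law of sines: d = f·sin D/sin F ≈ 873.65.
Law of sines: e = f·sin E/sin F ≈ 1078.
The bisector from E has length 2·f·d·cos(∠E/2)/(f+d) ≈ 887.82.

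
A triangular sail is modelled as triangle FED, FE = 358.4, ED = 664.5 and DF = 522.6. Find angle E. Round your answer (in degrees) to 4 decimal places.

∠E ≈ 51.4404°

By the law of cosines, cos E = (FE² + ED² − DF²) / (2·FE·ED) ≈ 0.62333, so ∠E ≈ 51.44°.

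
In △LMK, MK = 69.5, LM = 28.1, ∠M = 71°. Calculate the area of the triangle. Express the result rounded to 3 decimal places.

Area = ½·LM·MK·sin M ≈ 923.28.

area ≈ 923.275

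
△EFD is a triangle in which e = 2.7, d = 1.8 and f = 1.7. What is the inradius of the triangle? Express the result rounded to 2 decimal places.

Semiperimeter s = (2.7 + 1.7 + 1.8)/2 = 3.1.
Heron's formula: area = √(3.1·0.4·1.4·1.3) ≈ 1.5023.
Inradius = area/s = 1.5023/3.1 ≈ 0.4846.

r ≈ 0.48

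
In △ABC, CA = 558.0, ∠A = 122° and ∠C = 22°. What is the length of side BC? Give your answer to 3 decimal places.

The third angle is ∠B = 180° − ∠C − ∠A = 36.00°.
Law of sines: BC = CA·sin A/sin B ≈ 805.07.

805.074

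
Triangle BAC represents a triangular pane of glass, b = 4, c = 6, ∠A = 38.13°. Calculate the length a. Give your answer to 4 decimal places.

By the law of cosines, a² = c² + b² − 2·c·b·cos A = 14.243, so a ≈ 3.7739.

3.7739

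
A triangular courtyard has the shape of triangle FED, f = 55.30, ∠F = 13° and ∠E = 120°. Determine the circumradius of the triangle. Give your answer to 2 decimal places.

The third angle is ∠D = 180° − ∠F − ∠E = 47.00°.
Law of sines: e = f·sin E/sin F ≈ 212.9.
Law of sines: d = f·sin D/sin F ≈ 179.79.
Circumradius = f/(2 sin F) ≈ 122.92.

R ≈ 122.92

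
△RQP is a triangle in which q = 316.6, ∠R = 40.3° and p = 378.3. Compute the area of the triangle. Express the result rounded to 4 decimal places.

Area = ½·q·p·sin R ≈ 38733.

area ≈ 38732.9348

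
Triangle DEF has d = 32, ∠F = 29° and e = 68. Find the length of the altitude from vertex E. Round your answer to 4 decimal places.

h_E ≈ 15.5139

By the law of cosines, f² = d² + e² − 2·d·e·cos F = 1841.7, so f ≈ 42.915.
Area = ½·d·e·sin F ≈ 527.47.
The altitude from E has length 2·area/e ≈ 15.514.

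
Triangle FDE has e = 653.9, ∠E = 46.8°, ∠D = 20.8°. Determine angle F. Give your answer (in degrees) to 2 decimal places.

∠F ≈ 112.40°

The third angle is ∠F = 180° − ∠D − ∠E = 112.40°.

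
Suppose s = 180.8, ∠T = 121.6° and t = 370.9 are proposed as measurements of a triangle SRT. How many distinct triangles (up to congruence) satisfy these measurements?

1

s·sin T = 180.8·sin(121.6°) ≈ 154.
Since ∠T is not acute, a triangle exists only if t > s; here t > s, so there is exactly one triangle.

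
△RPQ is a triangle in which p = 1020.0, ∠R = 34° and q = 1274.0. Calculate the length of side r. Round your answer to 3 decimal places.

713.331

By the law of cosines, r² = p² + q² − 2·p·q·cos R = 5.0884e+05, so r ≈ 713.33.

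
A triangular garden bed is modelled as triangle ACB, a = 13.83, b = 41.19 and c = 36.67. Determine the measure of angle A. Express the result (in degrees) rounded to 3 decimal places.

19.361

By the law of cosines, cos A = (c² + b² − a²) / (2·c·b) ≈ 0.94345, so ∠A ≈ 19.36°.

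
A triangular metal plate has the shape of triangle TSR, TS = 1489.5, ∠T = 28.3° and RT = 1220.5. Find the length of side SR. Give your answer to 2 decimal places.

By the law of cosines, SR² = RT² + TS² − 2·RT·TS·cos T = 5.0693e+05, so SR ≈ 711.99.

711.99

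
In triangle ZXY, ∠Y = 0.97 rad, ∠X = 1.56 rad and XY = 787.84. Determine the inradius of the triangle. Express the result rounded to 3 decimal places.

The third angle is ∠Z = π − ∠X − ∠Y = 0.612 rad.
Law of sines: YZ = XY·sin X/sin Z ≈ 1372.1.
Law of sines: ZX = XY·sin Y/sin Z ≈ 1131.9.
Area = ½·XY·YZ·sin Y ≈ 4.4583e+05.
Semiperimeter s = (787.84+1372.1+1131.9)/2 = 1645.9.
Inradius = area/s = 4.4583e+05/1645.9 ≈ 270.88.

270.880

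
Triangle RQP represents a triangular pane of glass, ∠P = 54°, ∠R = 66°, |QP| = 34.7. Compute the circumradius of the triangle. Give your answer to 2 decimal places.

The third angle is ∠Q = 180° − ∠P − ∠R = 60.00°.
Law of sines: |PR| = |QP|·sin Q/sin R ≈ 32.895.
Law of sines: |RQ| = |QP|·sin P/sin R ≈ 30.73.
Circumradius = |QP|/(2 sin R) ≈ 18.992.

18.99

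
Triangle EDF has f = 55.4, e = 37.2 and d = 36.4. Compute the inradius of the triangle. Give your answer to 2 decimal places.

10.40

Semiperimeter s = (37.2 + 36.4 + 55.4)/2 = 64.5.
Heron's formula: area = √(64.5·27.3·28.1·9.1) ≈ 671.02.
Inradius = area/s = 671.02/64.5 ≈ 10.403.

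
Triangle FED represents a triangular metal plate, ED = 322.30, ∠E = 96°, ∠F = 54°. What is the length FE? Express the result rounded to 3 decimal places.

199.192

The third angle is ∠D = 180° − ∠F − ∠E = 30.00°.
Law of sines: FE = ED·sin D/sin F ≈ 199.19.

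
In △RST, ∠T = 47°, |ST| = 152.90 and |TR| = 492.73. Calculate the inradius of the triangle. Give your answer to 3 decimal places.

By the law of cosines, |RS|² = |ST|² + |TR|² − 2·|ST|·|TR|·cos T = 1.634e+05, so |RS| ≈ 404.23.
Area = ½·|ST|·|TR|·sin T ≈ 27550.
Semiperimeter s = (152.9+492.73+404.23)/2 = 524.93.
Inradius = area/s = 27550/524.93 ≈ 52.482.

r ≈ 52.482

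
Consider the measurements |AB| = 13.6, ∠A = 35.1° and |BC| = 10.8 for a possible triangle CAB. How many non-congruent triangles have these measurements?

2

|AB|·sin A = 13.6·sin(35.1°) ≈ 7.82.
Since |AB| sin A < |BC| < |AB| (7.82 < 10.8 < 13.6), two triangles exist.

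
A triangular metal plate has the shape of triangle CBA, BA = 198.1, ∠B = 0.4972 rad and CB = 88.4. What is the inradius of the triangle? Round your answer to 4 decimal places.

20.1720

By the law of cosines, AC² = CB² + BA² − 2·CB·BA·cos B = 16275, so AC ≈ 127.57.
Area = ½·CB·BA·sin B ≈ 4176.3.
Semiperimeter s = (198.1+127.57+88.4)/2 = 207.04.
Inradius = area/s = 4176.3/207.04 ≈ 20.172.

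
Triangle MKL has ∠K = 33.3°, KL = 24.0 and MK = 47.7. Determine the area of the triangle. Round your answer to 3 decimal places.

Area = ½·MK·KL·sin K ≈ 314.26.

314.261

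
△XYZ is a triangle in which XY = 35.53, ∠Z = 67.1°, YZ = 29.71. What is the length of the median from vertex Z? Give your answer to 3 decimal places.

26.668

Law of sines: sin X = YZ·sin Z/XY ≈ 0.77029.
Since XY ≥ YZ, only the acute value applies: ∠X ≈ 50.38°.
Then ∠Y = 180° − ∠Z − ∠X ≈ 62.52°.
Law of sines gives ZX = XY·sin Y/sin Z ≈ 34.218.
Median from Z: ½√(2·YZ² + 2·ZX² − XY²) ≈ 26.668.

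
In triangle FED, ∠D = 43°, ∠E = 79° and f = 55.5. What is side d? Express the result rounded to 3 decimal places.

44.633

The third angle is ∠F = 180° − ∠E − ∠D = 58.00°.
Law of sines: d = f·sin D/sin F ≈ 44.633.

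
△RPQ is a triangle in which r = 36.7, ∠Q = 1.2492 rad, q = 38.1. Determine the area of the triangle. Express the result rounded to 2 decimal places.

Law of sines: sin R = r·sin Q/q ≈ 0.91387.
Since q ≥ r, only the acute value applies: ∠R ≈ 1.1527 rad.
Then ∠P = π − ∠Q − ∠R ≈ 0.7397 rad.
Law of sines gives p = q·sin P/sin Q ≈ 27.069.
Area = ½·q·r·sin P ≈ 471.25.

area ≈ 471.25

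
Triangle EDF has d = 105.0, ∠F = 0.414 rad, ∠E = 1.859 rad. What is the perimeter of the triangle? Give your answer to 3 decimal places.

The third angle is ∠D = π − ∠F − ∠E = 0.869 rad.
Law of sines: e = d·sin E/sin D ≈ 131.87.
Law of sines: f = d·sin F/sin D ≈ 55.328.
Semiperimeter s = (131.87+105+55.328)/2 = 146.1.
Perimeter = 131.87 + 105 + 55.328 = 292.19.

perimeter ≈ 292.195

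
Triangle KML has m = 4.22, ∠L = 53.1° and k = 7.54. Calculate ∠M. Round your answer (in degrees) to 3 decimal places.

33.984

By the law of cosines, l² = k² + m² − 2·k·m·cos L = 36.451, so l ≈ 6.0374.
Law of cosines again: cos M = (l² + k² − m²)/(2·l·k) ≈ 0.82920, so ∠M ≈ 33.98°.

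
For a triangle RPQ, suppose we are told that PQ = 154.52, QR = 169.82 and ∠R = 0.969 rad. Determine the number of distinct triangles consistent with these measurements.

QR·sin R = 169.82·sin(0.969 rad) ≈ 140.
Since QR sin R < PQ < QR (140 < 154.52 < 169.82), two triangles exist.

2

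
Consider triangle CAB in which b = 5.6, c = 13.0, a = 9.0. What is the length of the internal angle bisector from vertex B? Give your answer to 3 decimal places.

10.460

By the law of cosines, cos B = (c² + a² − b²) / (2·c·a) ≈ 0.93436, so ∠B ≈ 20.88°.
The bisector from B has length 2·c·a·cos(∠B/2)/(c+a) ≈ 10.46.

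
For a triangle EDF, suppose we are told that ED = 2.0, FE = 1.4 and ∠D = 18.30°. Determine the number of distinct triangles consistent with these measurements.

ED·sin D = 2.0·sin(18.30°) ≈ 0.628.
Since ED sin D < FE < ED (0.628 < 1.4 < 2.0), two triangles exist.

2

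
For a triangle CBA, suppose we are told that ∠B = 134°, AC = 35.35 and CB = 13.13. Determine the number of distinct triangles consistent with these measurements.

1

CB·sin B = 13.13·sin(134°) ≈ 9.445.
Since ∠B is not acute, a triangle exists only if AC > CB; here AC > CB, so there is exactly one triangle.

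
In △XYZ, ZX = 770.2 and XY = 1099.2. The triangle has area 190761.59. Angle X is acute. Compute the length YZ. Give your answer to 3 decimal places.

From area = ½·ZX·XY·sin X, we get sin X = 2·area/(ZX·XY) ≈ 0.45065.
Taking the acute solution, ∠X ≈ 26.79°.
Law of cosines then gives YZ ≈ 538.44.

538.444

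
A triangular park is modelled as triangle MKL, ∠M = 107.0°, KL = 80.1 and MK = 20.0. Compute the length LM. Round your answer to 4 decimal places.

71.9356

Law of sines: sin L = MK·sin M/KL ≈ 0.23878.
Since KL ≥ MK, only the acute value applies: ∠L ≈ 13.81°.
Then ∠K = 180° − ∠M − ∠L ≈ 59.19°.
Law of sines gives LM = KL·sin K/sin M ≈ 71.936.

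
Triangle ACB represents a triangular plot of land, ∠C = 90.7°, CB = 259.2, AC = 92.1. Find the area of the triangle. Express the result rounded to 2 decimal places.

area ≈ 11935.27

Area = ½·AC·CB·sin C ≈ 11935.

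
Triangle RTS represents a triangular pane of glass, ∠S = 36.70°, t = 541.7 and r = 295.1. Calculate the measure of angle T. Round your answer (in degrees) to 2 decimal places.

By the law of cosines, s² = r² + t² − 2·r·t·cos S = 1.2419e+05, so s ≈ 352.4.
Law of cosines again: cos T = (s² + r² − t²)/(2·s·r) ≈ -0.39507, so ∠T ≈ 113.27°.

∠T ≈ 113.27°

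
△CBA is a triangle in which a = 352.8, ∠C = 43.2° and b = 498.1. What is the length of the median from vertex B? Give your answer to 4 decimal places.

By the law of cosines, c² = b² + a² − 2·b·a·cos C = 1.1637e+05, so c ≈ 341.13.
Median from B: ½√(2·a² + 2·c² − b²) ≈ 241.65.

241.6450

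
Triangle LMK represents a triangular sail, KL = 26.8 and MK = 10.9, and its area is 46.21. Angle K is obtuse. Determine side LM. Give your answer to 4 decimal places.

From area = ½·MK·KL·sin K, we get sin K = 2·area/(MK·KL) ≈ 0.31638.
Taking the obtuse solution, ∠K ≈ 161.56°.
Law of cosines then gives LM ≈ 37.3.

37.2999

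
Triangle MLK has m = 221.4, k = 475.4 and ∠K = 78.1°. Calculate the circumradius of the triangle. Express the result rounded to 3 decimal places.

R ≈ 242.921

Law of sines: sin M = m·sin K/k ≈ 0.45570.
Since k ≥ m, only the acute value applies: ∠M ≈ 27.11°.
Then ∠L = 180° − ∠K − ∠M ≈ 74.79°.
Law of sines gives l = k·sin L/sin K ≈ 468.82.
Circumradius = k/(2 sin K) ≈ 242.92.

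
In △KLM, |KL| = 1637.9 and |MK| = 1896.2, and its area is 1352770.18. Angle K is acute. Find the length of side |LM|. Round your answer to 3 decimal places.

1796.684

From area = ½·|MK|·|KL|·sin K, we get sin K = 2·area/(|MK|·|KL|) ≈ 0.87113.
Taking the acute solution, ∠K ≈ 60.59°.
Law of cosines then gives |LM| ≈ 1796.7.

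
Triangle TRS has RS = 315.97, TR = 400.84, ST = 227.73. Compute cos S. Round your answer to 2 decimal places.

By the law of cosines, cos S = (RS² + ST² − TR²) / (2·RS·ST) ≈ -0.06236, so ∠S ≈ 93.58°.

-0.06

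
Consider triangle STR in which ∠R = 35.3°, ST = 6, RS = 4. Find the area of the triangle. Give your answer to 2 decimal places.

Law of sines: sin T = RS·sin R/ST ≈ 0.38524.
Since ST ≥ RS, only the acute value applies: ∠T ≈ 22.66°.
Then ∠S = 180° − ∠R − ∠T ≈ 122.04°.
Law of sines gives TR = ST·sin S/sin R ≈ 8.8015.
Area = ½·ST·RS·sin S ≈ 10.172.

area ≈ 10.17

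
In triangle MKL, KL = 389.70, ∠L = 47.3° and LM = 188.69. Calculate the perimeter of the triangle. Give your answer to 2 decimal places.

874.59

By the law of cosines, MK² = KL² + LM² − 2·KL·LM·cos L = 87736, so MK ≈ 296.2.
Semiperimeter s = (389.7+188.69+296.2)/2 = 437.3.
Perimeter = 389.7 + 188.69 + 296.2 = 874.59.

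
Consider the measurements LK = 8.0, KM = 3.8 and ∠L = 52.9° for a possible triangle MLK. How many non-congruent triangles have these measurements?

0

LK·sin L = 8.0·sin(52.9°) ≈ 6.381.
Since KM = 3.8 < 6.381 = LK sin L, no triangle exists.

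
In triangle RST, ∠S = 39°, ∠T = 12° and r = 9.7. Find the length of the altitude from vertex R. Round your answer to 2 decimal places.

The third angle is ∠R = 180° − ∠S − ∠T = 129.00°.
Law of sines: s = r·sin S/sin R ≈ 7.8549.
Law of sines: t = r·sin T/sin R ≈ 2.5951.
Area = ½·r·s·sin T ≈ 7.9207.
The altitude from R has length 2·area/r ≈ 1.6331.

1.63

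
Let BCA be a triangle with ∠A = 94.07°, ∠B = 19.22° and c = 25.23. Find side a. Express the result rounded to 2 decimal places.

27.40

The third angle is ∠C = 180° − ∠A − ∠B = 66.71°.
Law of sines: a = c·sin A/sin C ≈ 27.399.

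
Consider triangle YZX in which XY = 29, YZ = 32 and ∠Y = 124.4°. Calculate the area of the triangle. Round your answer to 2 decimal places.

382.85

Area = ½·XY·YZ·sin Y ≈ 382.85.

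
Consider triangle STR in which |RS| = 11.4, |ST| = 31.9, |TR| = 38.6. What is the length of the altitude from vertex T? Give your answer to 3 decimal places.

Semiperimeter s = (38.6 + 11.4 + 31.9)/2 = 40.95.
Heron's formula: area = √(40.95·2.35·29.55·9.05) ≈ 160.42.
The altitude from T has length 2·area/|RS| ≈ 28.144.

28.144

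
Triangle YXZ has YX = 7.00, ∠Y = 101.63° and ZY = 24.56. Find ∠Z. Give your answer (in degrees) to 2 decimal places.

By the law of cosines, XZ² = ZY² + YX² − 2·ZY·YX·cos Y = 721.51, so XZ ≈ 26.861.
Law of cosines again: cos Z = (XZ² + ZY² − YX²)/(2·XZ·ZY) ≈ 0.96687, so ∠Z ≈ 14.79°.

∠Z ≈ 14.79°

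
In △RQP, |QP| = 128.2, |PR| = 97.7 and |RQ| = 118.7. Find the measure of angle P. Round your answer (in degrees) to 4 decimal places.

By the law of cosines, cos P = (|QP|² + |PR|² − |RQ|²) / (2·|QP|·|PR|) ≈ 0.47468, so ∠P ≈ 61.66°.

∠P ≈ 61.6616°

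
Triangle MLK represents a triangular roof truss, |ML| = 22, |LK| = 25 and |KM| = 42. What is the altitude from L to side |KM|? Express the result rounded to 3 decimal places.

Semiperimeter s = (25 + 42 + 22)/2 = 44.5.
Heron's formula: area = √(44.5·19.5·2.5·22.5) ≈ 220.93.
The altitude from L has length 2·area/|KM| ≈ 10.521.

h_L ≈ 10.521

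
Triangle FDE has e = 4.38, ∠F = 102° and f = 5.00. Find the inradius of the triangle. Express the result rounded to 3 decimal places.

r ≈ 0.647

Law of sines: sin E = e·sin F/f ≈ 0.85686.
Since f ≥ e, only the acute value applies: ∠E ≈ 58.97°.
Then ∠D = 180° − ∠F − ∠E ≈ 19.03°.
Law of sines gives d = f·sin D/sin F ≈ 1.6671.
Area = ½·f·e·sin D ≈ 3.5712.
Semiperimeter s = (5+1.6671+4.38)/2 = 5.5236.
Inradius = area/s = 3.5712/5.5236 ≈ 0.64654.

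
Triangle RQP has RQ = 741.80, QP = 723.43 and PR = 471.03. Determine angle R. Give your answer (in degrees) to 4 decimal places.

By the law of cosines, cos R = (PR² + RQ² − QP²) / (2·PR·RQ) ≈ 0.35601, so ∠R ≈ 69.14°.

69.1448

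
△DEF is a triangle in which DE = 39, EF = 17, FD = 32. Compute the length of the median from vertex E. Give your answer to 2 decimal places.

25.48

Median from E: ½√(2·DE² + 2·EF² − FD²) ≈ 25.475.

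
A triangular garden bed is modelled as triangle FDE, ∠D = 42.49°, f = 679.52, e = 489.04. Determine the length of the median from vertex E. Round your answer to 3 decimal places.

By the law of cosines, d² = e² + f² − 2·e·f·cos D = 2.1082e+05, so d ≈ 459.15.
Median from E: ½√(2·f² + 2·d² − e²) ≈ 525.82.

525.825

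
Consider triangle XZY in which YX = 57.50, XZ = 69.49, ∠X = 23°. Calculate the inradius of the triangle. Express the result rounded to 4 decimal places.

10.0789

By the law of cosines, ZY² = YX² + XZ² − 2·YX·XZ·cos X = 779.03, so ZY ≈ 27.911.
Area = ½·YX·XZ·sin X ≈ 780.62.
Semiperimeter s = (27.911+57.5+69.49)/2 = 77.451.
Inradius = area/s = 780.62/77.451 ≈ 10.079.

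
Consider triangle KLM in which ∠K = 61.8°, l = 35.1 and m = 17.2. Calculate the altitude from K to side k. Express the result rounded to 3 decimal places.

By the law of cosines, k² = l² + m² − 2·l·m·cos K = 957.27, so k ≈ 30.94.
Area = ½·l·m·sin K ≈ 266.03.
The altitude from K has length 2·area/k ≈ 17.197.

17.197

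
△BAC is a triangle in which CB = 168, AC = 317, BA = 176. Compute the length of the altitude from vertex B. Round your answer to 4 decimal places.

66.7751

Semiperimeter s = (317 + 168 + 176)/2 = 330.5.
Heron's formula: area = √(330.5·13.5·162.5·154.5) ≈ 10584.
The altitude from B has length 2·area/AC ≈ 66.775.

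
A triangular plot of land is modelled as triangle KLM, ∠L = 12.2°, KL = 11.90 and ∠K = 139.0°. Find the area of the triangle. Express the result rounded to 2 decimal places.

The third angle is ∠M = 180° − ∠K − ∠L = 28.80°.
Law of sines: LM = KL·sin K/sin M ≈ 16.206.
Law of sines: MK = KL·sin L/sin M ≈ 5.22.
Area = ½·KL·LM·sin L ≈ 20.377.

area ≈ 20.38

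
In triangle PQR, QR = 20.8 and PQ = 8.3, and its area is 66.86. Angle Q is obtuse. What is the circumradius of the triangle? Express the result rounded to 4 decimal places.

17.3204

From area = ½·PQ·QR·sin Q, we get sin Q = 2·area/(PQ·QR) ≈ 0.77456.
Taking the obtuse solution, ∠Q ≈ 129.23°.
Law of cosines then gives RP ≈ 26.831.
Circumradius = RP/(2 sin Q) ≈ 17.32.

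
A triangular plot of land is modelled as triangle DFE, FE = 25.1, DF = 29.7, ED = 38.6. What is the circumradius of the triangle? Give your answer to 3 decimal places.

R ≈ 19.302

By the law of cosines, cos D = (ED² + DF² − FE²) / (2·ED·DF) ≈ 0.75977, so ∠D ≈ 40.56°.
Circumradius = FE/(2 sin D) ≈ 19.302.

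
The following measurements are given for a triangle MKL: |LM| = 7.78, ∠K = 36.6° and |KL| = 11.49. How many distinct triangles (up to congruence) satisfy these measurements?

|KL|·sin K = 11.49·sin(36.6°) ≈ 6.851.
Since |KL| sin K < |LM| < |KL| (6.851 < 7.78 < 11.49), two triangles exist.

2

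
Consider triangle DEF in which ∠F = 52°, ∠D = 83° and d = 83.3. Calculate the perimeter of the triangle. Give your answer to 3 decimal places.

perimeter ≈ 208.779

The third angle is ∠E = 180° − ∠F − ∠D = 45.00°.
Law of sines: e = d·sin E/sin D ≈ 59.344.
Law of sines: f = d·sin F/sin D ≈ 66.134.
Semiperimeter s = (83.3+59.344+66.134)/2 = 104.39.
Perimeter = 83.3 + 59.344 + 66.134 = 208.78.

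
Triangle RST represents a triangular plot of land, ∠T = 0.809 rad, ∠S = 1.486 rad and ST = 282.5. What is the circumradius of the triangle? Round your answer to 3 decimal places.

The third angle is ∠R = π − ∠S − ∠T = 0.847 rad.
Law of sines: TR = ST·sin S/sin R ≈ 375.8.
Law of sines: RS = ST·sin T/sin R ≈ 272.91.
Circumradius = ST/(2 sin R) ≈ 188.58.

188.578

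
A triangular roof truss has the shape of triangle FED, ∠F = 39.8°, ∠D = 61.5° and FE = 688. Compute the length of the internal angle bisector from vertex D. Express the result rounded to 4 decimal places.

521.1493

The third angle is ∠E = 180° − ∠D − ∠F = 78.70°.
Law of sines: ED = FE·sin F/sin D ≈ 501.12.
Law of sines: DF = FE·sin E/sin D ≈ 767.69.
The bisector from D has length 2·ED·DF·cos(∠D/2)/(ED+DF) ≈ 521.15.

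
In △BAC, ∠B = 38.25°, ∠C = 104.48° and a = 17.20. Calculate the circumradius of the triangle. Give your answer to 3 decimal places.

R ≈ 14.201

The third angle is ∠A = 180° − ∠C − ∠B = 37.27°.
Law of sines: b = a·sin B/sin A ≈ 17.584.
Law of sines: c = a·sin C/sin A ≈ 27.501.
Circumradius = a/(2 sin A) ≈ 14.201.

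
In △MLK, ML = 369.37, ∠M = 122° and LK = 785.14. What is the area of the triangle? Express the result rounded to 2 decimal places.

82102.77

Law of sines: sin K = ML·sin M/LK ≈ 0.39897.
Since LK ≥ ML, only the acute value applies: ∠K ≈ 23.51°.
Then ∠L = 180° − ∠M − ∠K ≈ 34.49°.
Law of sines gives KM = LK·sin L/sin M ≈ 524.21.
Area = ½·LK·ML·sin L ≈ 82103.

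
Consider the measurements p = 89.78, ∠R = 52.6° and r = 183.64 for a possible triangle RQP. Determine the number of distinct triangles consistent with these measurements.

1

p·sin R = 89.78·sin(52.6°) ≈ 71.32.
Since r ≥ p, exactly one triangle exists.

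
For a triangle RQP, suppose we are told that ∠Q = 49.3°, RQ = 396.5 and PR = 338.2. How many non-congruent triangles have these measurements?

2

RQ·sin Q = 396.5·sin(49.3°) ≈ 300.6.
Since RQ sin Q < PR < RQ (300.6 < 338.2 < 396.5), two triangles exist.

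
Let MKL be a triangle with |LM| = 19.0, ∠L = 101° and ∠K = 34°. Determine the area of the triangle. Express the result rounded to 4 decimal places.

area ≈ 224.0511

The third angle is ∠M = 180° − ∠K − ∠L = 45.00°.
Law of sines: |KL| = |LM|·sin M/sin K ≈ 24.026.
Law of sines: |MK| = |LM|·sin L/sin K ≈ 33.353.
Area = ½·|LM|·|KL|·sin L ≈ 224.05.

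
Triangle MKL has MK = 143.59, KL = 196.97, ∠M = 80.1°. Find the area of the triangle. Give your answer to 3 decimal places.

11440.530

Law of sines: sin L = MK·sin M/KL ≈ 0.71814.
Since KL ≥ MK, only the acute value applies: ∠L ≈ 45.90°.
Then ∠K = 180° − ∠M − ∠L ≈ 54.00°.
Law of sines gives LM = KL·sin K/sin M ≈ 161.76.
Area = ½·KL·MK·sin K ≈ 11441.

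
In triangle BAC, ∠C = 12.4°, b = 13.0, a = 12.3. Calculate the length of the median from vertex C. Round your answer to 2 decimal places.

By the law of cosines, c² = b² + a² − 2·b·a·cos C = 7.9502, so c ≈ 2.8196.
Median from C: ½√(2·b² + 2·a² − c²) ≈ 12.576.

m_C ≈ 12.58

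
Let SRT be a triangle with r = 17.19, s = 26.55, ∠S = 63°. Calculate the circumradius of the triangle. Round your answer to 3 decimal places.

Law of sines: sin R = r·sin S/s ≈ 0.57689.
Since s ≥ r, only the acute value applies: ∠R ≈ 35.23°.
Then ∠T = 180° − ∠S − ∠R ≈ 81.77°.
Law of sines gives t = s·sin T/sin S ≈ 29.491.
Circumradius = s/(2 sin S) ≈ 14.899.

14.899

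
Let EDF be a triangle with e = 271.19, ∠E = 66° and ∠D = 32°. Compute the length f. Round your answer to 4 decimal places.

293.9654

The third angle is ∠F = 180° − ∠E − ∠D = 82.00°.
Law of sines: f = e·sin F/sin E ≈ 293.97.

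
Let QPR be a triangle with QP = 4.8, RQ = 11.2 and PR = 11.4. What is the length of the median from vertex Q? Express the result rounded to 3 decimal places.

Median from Q: ½√(2·RQ² + 2·QP² − PR²) ≈ 6.4614.

m_Q ≈ 6.461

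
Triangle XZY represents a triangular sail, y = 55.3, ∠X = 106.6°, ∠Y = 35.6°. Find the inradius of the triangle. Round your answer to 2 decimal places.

The third angle is ∠Z = 180° − ∠Y − ∠X = 37.80°.
Law of sines: x = y·sin X/sin Y ≈ 91.038.
Law of sines: z = y·sin Z/sin Y ≈ 58.224.
Area = ½·y·x·sin Z ≈ 1542.8.
Semiperimeter s = (91.038+58.224+55.3)/2 = 102.28.
Inradius = area/s = 1542.8/102.28 ≈ 15.084.

r ≈ 15.08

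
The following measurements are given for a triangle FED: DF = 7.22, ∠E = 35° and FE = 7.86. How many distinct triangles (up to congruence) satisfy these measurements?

FE·sin E = 7.86·sin(35°) ≈ 4.508.
Since FE sin E < DF < FE (4.508 < 7.22 < 7.86), two triangles exist.

2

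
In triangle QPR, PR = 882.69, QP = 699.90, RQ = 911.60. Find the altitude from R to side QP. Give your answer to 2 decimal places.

Semiperimeter s = (882.69 + 911.6 + 699.9)/2 = 1247.1.
Heron's formula: area = √(1247.1·364.4·335.5·547.2) ≈ 2.8884e+05.
The altitude from R has length 2·area/QP ≈ 825.37.

825.37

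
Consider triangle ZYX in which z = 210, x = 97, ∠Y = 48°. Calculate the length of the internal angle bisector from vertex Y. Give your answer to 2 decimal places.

121.23

By the law of cosines, y² = x² + z² − 2·x·z·cos Y = 26249, so y ≈ 162.01.
The bisector from Y has length 2·x·z·cos(∠Y/2)/(x+z) ≈ 121.23.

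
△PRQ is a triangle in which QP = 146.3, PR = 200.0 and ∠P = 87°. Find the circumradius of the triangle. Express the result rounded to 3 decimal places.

By the law of cosines, RQ² = QP² + PR² − 2·QP·PR·cos P = 58341, so RQ ≈ 241.54.
Area = ½·QP·PR·sin P ≈ 14610.
Circumradius = RQ/(2 sin P) ≈ 120.94.

120.935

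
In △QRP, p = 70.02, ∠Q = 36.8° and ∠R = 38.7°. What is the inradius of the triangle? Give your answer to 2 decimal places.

The third angle is ∠P = 180° − ∠Q − ∠R = 104.50°.
Law of sines: q = p·sin Q/sin P ≈ 43.324.
Law of sines: r = p·sin R/sin P ≈ 45.22.
Area = ½·p·q·sin R ≈ 948.34.
Semiperimeter s = (43.324+45.22+70.02)/2 = 79.282.
Inradius = area/s = 948.34/79.282 ≈ 11.962.

11.96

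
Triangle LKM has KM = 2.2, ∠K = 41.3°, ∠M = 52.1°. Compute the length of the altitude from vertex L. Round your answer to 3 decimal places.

The third angle is ∠L = 180° − ∠K − ∠M = 86.60°.
Law of sines: ML = KM·sin K/sin L ≈ 1.4546.
Law of sines: LK = KM·sin M/sin L ≈ 1.739.
Area = ½·KM·ML·sin M ≈ 1.2626.
The altitude from L has length 2·area/KM ≈ 1.1478.

h_L ≈ 1.148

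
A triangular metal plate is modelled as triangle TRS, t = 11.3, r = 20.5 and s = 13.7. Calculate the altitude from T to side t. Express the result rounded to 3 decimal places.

Semiperimeter p = (11.3 + 20.5 + 13.7)/2 = 22.75.
Heron's formula: area = √(22.75·11.45·2.25·9.05) ≈ 72.83.
The altitude from T has length 2·area/t ≈ 12.89.

12.890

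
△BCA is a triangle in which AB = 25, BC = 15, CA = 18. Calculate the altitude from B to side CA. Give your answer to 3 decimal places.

Semiperimeter s = (18 + 25 + 15)/2 = 29.
Heron's formula: area = √(29·11·4·14) ≈ 133.66.
The altitude from B has length 2·area/CA ≈ 14.851.

h_B ≈ 14.851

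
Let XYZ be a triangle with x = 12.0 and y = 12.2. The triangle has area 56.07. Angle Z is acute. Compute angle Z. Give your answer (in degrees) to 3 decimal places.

From area = ½·x·y·sin Z, we get sin Z = 2·area/(x·y) ≈ 0.76598.
Taking the acute solution, ∠Z ≈ 49.99°.

∠Z ≈ 49.995°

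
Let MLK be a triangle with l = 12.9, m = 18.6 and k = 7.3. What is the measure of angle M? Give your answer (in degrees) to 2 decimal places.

132.10

By the law of cosines, cos M = (l² + k² − m²) / (2·l·k) ≈ -0.67038, so ∠M ≈ 132.10°.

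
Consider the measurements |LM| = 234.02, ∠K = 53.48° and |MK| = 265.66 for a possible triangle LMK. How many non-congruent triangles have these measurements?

2

|MK|·sin K = 265.66·sin(53.48°) ≈ 213.5.
Since |MK| sin K < |LM| < |MK| (213.5 < 234.02 < 265.66), two triangles exist.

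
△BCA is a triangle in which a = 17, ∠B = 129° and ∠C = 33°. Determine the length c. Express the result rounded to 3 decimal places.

29.962

The third angle is ∠A = 180° − ∠B − ∠C = 18.00°.
Law of sines: c = a·sin C/sin A ≈ 29.962.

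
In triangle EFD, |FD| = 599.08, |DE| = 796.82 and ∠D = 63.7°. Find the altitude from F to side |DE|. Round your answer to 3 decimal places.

By the law of cosines, |EF|² = |FD|² + |DE|² − 2·|FD|·|DE|·cos D = 5.7081e+05, so |EF| ≈ 755.52.
Area = ½·|FD|·|DE|·sin D ≈ 2.1397e+05.
The altitude from F has length 2·area/|DE| ≈ 537.07.

537.067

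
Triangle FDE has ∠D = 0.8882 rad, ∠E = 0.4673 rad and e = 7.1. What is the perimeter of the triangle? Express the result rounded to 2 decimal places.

34.73

The third angle is ∠F = π − ∠D − ∠E = 1.7861 rad.
Law of sines: f = e·sin F/sin E ≈ 15.397.
Law of sines: d = e·sin D/sin E ≈ 12.23.
Semiperimeter s = (15.397+12.23+7.1)/2 = 17.363.
Perimeter = 15.397 + 12.23 + 7.1 = 34.727.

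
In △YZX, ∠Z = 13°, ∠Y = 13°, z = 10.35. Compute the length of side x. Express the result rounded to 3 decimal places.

20.169

The third angle is ∠X = 180° − ∠Y − ∠Z = 154.00°.
Law of sines: x = z·sin X/sin Z ≈ 20.169.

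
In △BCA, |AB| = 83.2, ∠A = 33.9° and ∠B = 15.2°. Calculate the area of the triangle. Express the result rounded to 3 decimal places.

area ≈ 669.622

The third angle is ∠C = 180° − ∠A − ∠B = 130.90°.
Law of sines: |CA| = |AB|·sin B/sin C ≈ 28.86.
Law of sines: |BC| = |AB|·sin A/sin C ≈ 61.393.
Area = ½·|AB|·|CA|·sin A ≈ 669.62.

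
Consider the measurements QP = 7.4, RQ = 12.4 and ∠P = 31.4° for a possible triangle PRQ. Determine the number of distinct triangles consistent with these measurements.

1

QP·sin P = 7.4·sin(31.4°) ≈ 3.855.
Since RQ ≥ QP, exactly one triangle exists.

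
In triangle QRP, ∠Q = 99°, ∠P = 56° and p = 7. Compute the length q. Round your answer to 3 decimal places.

The third angle is ∠R = 180° − ∠P − ∠Q = 25.00°.
Law of sines: q = p·sin Q/sin P ≈ 8.3396.

8.340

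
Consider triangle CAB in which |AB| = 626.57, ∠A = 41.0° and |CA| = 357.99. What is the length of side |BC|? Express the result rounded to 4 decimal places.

426.8200

By the law of cosines, |BC|² = |CA|² + |AB|² − 2·|CA|·|AB|·cos A = 1.8218e+05, so |BC| ≈ 426.82.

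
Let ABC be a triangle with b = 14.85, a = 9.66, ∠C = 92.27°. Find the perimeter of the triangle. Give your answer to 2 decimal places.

By the law of cosines, c² = a² + b² − 2·a·b·cos C = 325.2, so c ≈ 18.033.
Semiperimeter s = (9.66+14.85+18.033)/2 = 21.272.
Perimeter = 9.66 + 14.85 + 18.033 = 42.543.

perimeter ≈ 42.54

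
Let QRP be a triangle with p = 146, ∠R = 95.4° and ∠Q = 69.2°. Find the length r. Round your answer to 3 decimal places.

547.350

The third angle is ∠P = 180° − ∠Q − ∠R = 15.40°.
Law of sines: r = p·sin R/sin P ≈ 547.35.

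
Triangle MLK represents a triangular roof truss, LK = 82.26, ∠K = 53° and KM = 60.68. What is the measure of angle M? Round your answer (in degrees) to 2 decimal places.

∠M ≈ 80.35°

By the law of cosines, ML² = LK² + KM² − 2·LK·KM·cos K = 4440.8, so ML ≈ 66.639.
Law of cosines again: cos M = (KM² + ML² − LK²)/(2·KM·ML) ≈ 0.16769, so ∠M ≈ 80.35°.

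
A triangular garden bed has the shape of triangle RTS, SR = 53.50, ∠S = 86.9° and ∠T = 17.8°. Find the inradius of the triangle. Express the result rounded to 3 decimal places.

The third angle is ∠R = 180° − ∠T − ∠S = 75.30°.
Law of sines: TS = SR·sin R/sin T ≈ 169.28.
Law of sines: RT = SR·sin S/sin T ≈ 174.75.
Area = ½·SR·TS·sin S ≈ 4521.7.
Semiperimeter s = (169.28+53.5+174.75)/2 = 198.77.
Inradius = area/s = 4521.7/198.77 ≈ 22.748.

r ≈ 22.748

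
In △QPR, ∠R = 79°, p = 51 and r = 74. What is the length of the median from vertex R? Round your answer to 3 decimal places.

44.654

Law of sines: sin P = p·sin R/r ≈ 0.67653.
Since r ≥ p, only the acute value applies: ∠P ≈ 42.57°.
Then ∠Q = 180° − ∠R − ∠P ≈ 58.43°.
Law of sines gives q = r·sin Q/sin R ≈ 64.226.
Median from R: ½√(2·q² + 2·p² − r²) ≈ 44.654.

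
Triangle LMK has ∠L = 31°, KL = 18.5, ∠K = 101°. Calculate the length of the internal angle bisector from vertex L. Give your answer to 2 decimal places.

The third angle is ∠M = 180° − ∠K − ∠L = 48.00°.
Law of sines: MK = KL·sin L/sin M ≈ 12.821.
Law of sines: LM = KL·sin K/sin M ≈ 24.437.
The bisector from L has length 2·KL·LM·cos(∠L/2)/(KL+LM) ≈ 20.292.

t_L ≈ 20.29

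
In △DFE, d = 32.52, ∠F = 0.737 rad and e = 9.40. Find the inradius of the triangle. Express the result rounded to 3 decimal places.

r ≈ 3.010

By the law of cosines, f² = e² + d² − 2·e·d·cos F = 693.19, so f ≈ 26.329.
Area = ½·e·d·sin F ≈ 102.72.
Semiperimeter s = (32.52+26.329+9.4)/2 = 34.124.
Inradius = area/s = 102.72/34.124 ≈ 3.0102.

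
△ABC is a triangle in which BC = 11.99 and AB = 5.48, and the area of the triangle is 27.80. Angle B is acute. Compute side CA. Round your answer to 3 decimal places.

From area = ½·AB·BC·sin B, we get sin B = 2·area/(AB·BC) ≈ 0.84620.
Taking the acute solution, ∠B ≈ 57.80°.
Law of cosines then gives CA ≈ 10.187.

10.187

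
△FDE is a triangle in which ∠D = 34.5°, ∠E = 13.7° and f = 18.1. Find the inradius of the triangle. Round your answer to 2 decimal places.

The third angle is ∠F = 180° − ∠D − ∠E = 131.80°.
Law of sines: d = f·sin D/sin F ≈ 13.752.
Law of sines: e = f·sin E/sin F ≈ 5.7504.
Area = ½·f·d·sin E ≈ 29.476.
Semiperimeter s = (18.1+13.752+5.7504)/2 = 18.801.
Inradius = area/s = 29.476/18.801 ≈ 1.5678.

1.57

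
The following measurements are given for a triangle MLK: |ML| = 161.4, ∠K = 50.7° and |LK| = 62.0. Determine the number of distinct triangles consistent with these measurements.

1

|LK|·sin K = 62.0·sin(50.7°) ≈ 47.98.
Since |ML| ≥ |LK|, exactly one triangle exists.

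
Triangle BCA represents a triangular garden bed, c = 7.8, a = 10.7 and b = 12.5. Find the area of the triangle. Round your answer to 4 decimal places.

Semiperimeter s = (12.5 + 7.8 + 10.7)/2 = 15.5.
Heron's formula: area = √(15.5·3·7.7·4.8) ≈ 41.456.

area ≈ 41.4565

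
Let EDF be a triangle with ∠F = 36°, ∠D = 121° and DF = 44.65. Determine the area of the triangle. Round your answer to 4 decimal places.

The third angle is ∠E = 180° − ∠D − ∠F = 23.00°.
Law of sines: FE = DF·sin D/sin E ≈ 97.951.
Law of sines: ED = DF·sin F/sin E ≈ 67.168.
Area = ½·DF·FE·sin F ≈ 1285.3.

1285.3435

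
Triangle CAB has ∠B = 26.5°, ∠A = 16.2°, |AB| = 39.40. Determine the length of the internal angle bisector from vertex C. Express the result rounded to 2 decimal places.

t_C ≈ 7.26

The third angle is ∠C = 180° − ∠A − ∠B = 137.30°.
Law of sines: |BC| = |AB|·sin A/sin C ≈ 16.209.
Law of sines: |CA| = |AB|·sin B/sin C ≈ 25.923.
The bisector from C has length 2·|BC|·|CA|·cos(∠C/2)/(|BC|+|CA|) ≈ 7.2617.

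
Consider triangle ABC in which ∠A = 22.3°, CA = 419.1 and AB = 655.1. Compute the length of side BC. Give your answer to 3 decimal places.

By the law of cosines, BC² = CA² + AB² − 2·CA·AB·cos A = 96764, so BC ≈ 311.07.

311.069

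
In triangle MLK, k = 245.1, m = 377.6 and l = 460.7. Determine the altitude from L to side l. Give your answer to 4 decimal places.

Semiperimeter s = (377.6 + 460.7 + 245.1)/2 = 541.7.
Heron's formula: area = √(541.7·164.1·81·296.6) ≈ 46213.
The altitude from L has length 2·area/l ≈ 200.62.

h_L ≈ 200.6197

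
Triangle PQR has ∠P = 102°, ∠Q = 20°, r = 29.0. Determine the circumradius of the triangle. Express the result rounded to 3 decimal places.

17.098

The third angle is ∠R = 180° − ∠P − ∠Q = 58.00°.
Law of sines: p = r·sin P/sin R ≈ 33.449.
Law of sines: q = r·sin Q/sin R ≈ 11.696.
Circumradius = r/(2 sin R) ≈ 17.098.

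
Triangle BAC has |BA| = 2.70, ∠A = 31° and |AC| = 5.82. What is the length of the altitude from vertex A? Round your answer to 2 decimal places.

By the law of cosines, |CB|² = |BA|² + |AC|² − 2·|BA|·|AC|·cos A = 14.223, so |CB| ≈ 3.7714.
Area = ½·|BA|·|AC|·sin A ≈ 4.0467.
The altitude from A has length 2·area/|CB| ≈ 2.146.

h_A ≈ 2.15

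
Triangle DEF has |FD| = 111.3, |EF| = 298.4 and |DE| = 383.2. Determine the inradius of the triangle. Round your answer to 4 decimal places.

Semiperimeter s = (298.4 + 111.3 + 383.2)/2 = 396.45.
Heron's formula: area = √(396.45·98.05·285.15·13.25) ≈ 12119.
Inradius = area/s = 12119/396.45 ≈ 30.569.

r ≈ 30.5685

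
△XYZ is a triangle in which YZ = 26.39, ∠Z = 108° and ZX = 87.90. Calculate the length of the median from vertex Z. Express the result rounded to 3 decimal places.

m_Z ≈ 41.801

By the law of cosines, XY² = YZ² + ZX² − 2·YZ·ZX·cos Z = 9856.5, so XY ≈ 99.28.
Median from Z: ½√(2·YZ² + 2·ZX² − XY²) ≈ 41.801.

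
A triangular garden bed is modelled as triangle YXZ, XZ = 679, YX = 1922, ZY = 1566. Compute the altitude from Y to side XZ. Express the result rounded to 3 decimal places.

1456.664

Semiperimeter s = (679 + 1566 + 1922)/2 = 2083.5.
Heron's formula: area = √(2083.5·1404.5·517.5·161.5) ≈ 4.9454e+05.
The altitude from Y has length 2·area/XZ ≈ 1456.7.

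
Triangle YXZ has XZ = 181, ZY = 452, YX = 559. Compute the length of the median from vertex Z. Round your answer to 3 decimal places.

201.028

Median from Z: ½√(2·XZ² + 2·ZY² − YX²) ≈ 201.03.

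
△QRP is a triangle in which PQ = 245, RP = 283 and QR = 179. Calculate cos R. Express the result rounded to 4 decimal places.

By the law of cosines, cos R = (QR² + RP² − PQ²) / (2·QR·RP) ≈ 0.51429, so ∠R ≈ 59.05°.

0.5143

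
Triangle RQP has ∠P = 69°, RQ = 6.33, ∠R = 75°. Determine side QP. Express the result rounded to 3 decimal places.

The third angle is ∠Q = 180° − ∠P − ∠R = 36.00°.
Law of sines: QP = RQ·sin R/sin P ≈ 6.5493.

6.549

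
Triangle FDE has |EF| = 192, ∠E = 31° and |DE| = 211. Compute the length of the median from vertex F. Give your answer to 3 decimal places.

m_F ≈ 115.190

By the law of cosines, |FD|² = |DE|² + |EF|² − 2·|DE|·|EF|·cos E = 11934, so |FD| ≈ 109.24.
Median from F: ½√(2·|EF|² + 2·|FD|² − |DE|²) ≈ 115.19.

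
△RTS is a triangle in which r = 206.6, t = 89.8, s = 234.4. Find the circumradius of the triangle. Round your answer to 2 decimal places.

117.96

By the law of cosines, cos R = (t² + s² − r²) / (2·t·s) ≈ 0.48277, so ∠R ≈ 61.13°.
Circumradius = r/(2 sin R) ≈ 117.96.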